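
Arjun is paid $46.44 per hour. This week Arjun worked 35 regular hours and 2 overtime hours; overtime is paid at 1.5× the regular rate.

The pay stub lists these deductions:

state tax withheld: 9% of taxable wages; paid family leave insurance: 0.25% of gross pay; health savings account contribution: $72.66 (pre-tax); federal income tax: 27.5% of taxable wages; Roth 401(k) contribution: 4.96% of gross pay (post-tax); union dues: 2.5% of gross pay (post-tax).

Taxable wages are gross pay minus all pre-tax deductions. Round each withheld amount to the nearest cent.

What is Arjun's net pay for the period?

Regular pay: 35 × $46.44 = $1625.40
Overtime pay: 2 × $46.44 × 1.5 = $139.32
Gross pay = $1625.40 + $139.32 = $1764.72
Health savings account contribution: $72.66
Taxable wages = $1764.72 − $72.66 = $1692.06
Federal income tax: $1692.06 × 0.275 = $465.32
State tax withheld: $1692.06 × 0.09 = $152.29
Paid family leave insurance: $1764.72 × 0.0025 = $4.41
Roth 401(k) contribution: $1764.72 × 0.0496 = $87.53
Union dues: $1764.72 × 0.025 = $44.12
Total deductions = $72.66 + $465.32 + $152.29 + $4.41 + $87.53 + $44.12 = $826.33
Net pay = $1764.72 − $826.33 = $938.39

$938.39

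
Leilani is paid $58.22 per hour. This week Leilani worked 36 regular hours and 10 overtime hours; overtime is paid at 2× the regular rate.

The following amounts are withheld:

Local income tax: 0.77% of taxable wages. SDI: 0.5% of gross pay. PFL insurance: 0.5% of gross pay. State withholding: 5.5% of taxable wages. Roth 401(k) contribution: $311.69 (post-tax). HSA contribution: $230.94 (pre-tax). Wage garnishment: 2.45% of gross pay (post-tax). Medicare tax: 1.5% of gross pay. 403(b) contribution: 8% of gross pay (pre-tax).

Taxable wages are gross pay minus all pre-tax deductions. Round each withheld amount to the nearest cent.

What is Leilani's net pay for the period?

Regular pay: 36 × $58.22 = $2095.92
Overtime pay: 10 × $58.22 × 2 = $1164.40
Gross pay = $2095.92 + $1164.40 = $3260.32
403(b) contribution: $3260.32 × 0.08 = $260.83
HSA contribution: $230.94
Pre-tax total = $260.83 + $230.94 = $491.77
Taxable wages = $3260.32 − $491.77 = $2768.55
State withholding: $2768.55 × 0.055 = $152.27
Local income tax: $2768.55 × 0.0077 = $21.32
SDI: $3260.32 × 0.005 = $16.30
PFL insurance: $3260.32 × 0.005 = $16.30
Medicare tax: $3260.32 × 0.015 = $48.90
Wage garnishment: $3260.32 × 0.0245 = $79.88
Roth 401(k) contribution: $311.69
Total deductions = $260.83 + $230.94 + $152.27 + $21.32 + $16.30 + $16.30 + $48.90 + $79.88 + $311.69 = $1138.43
Net pay = $3260.32 − $1138.43 = $2121.89

$2121.89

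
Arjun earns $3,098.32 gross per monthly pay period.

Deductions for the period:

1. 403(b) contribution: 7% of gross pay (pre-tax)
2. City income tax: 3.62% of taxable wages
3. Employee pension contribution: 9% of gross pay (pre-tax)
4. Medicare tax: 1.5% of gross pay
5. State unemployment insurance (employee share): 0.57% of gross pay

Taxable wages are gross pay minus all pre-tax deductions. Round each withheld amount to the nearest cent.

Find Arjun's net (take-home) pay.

403(b) contribution: $3,098.32 × 0.07 = $216.88
Employee pension contribution: $3,098.32 × 0.09 = $278.85
Pre-tax total = $216.88 + $278.85 = $495.73
Taxable wages = $3,098.32 − $495.73 = $2,602.59
City income tax: $2,602.59 × 0.0362 = $94.21
State unemployment insurance (employee share): $3,098.32 × 0.0057 = $17.66
Medicare tax: $3,098.32 × 0.015 = $46.47
Total deductions = $216.88 + $278.85 + $94.21 + $17.66 + $46.47 = $654.07
Net pay = $3,098.32 − $654.07 = $2,444.25

$2,444.25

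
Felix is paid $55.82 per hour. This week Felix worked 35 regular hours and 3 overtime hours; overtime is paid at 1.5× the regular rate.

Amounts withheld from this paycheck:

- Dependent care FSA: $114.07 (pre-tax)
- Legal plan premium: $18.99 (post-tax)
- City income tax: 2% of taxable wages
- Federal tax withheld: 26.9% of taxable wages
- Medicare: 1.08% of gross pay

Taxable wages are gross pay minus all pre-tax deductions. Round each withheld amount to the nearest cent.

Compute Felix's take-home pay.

$1,443.77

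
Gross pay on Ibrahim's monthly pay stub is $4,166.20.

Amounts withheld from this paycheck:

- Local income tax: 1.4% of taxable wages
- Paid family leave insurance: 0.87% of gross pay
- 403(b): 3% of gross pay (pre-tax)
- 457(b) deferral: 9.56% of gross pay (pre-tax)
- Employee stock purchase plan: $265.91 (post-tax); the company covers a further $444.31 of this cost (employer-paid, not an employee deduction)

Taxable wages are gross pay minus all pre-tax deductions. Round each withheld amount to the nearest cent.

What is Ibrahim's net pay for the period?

403(b): $4,166.20 × 0.03 = $124.99
457(b) deferral: $4,166.20 × 0.0956 = $398.29
Pre-tax total = $124.99 + $398.29 = $523.28
Taxable wages = $4,166.20 − $523.28 = $3,642.92
Local income tax: $3,642.92 × 0.014 = $51.00
Paid family leave insurance: $4,166.20 × 0.0087 = $36.25
Employee stock purchase plan: $265.91
(Employer's $444.31 toward employee stock purchase plan is not withheld from the employee.)
Total deductions = $124.99 + $398.29 + $51.00 + $36.25 + $265.91 = $876.44
Net pay = $4,166.20 − $876.44 = $3,289.76

$3,289.76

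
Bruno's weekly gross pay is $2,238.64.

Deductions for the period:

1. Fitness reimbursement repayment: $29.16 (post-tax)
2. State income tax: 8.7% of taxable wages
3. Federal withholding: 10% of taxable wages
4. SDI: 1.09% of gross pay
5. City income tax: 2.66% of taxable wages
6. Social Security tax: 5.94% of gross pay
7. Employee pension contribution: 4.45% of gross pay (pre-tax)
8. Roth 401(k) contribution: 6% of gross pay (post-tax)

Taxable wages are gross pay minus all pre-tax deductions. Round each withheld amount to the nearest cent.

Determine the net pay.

$1,361.27

Employee pension contribution: $2,238.64 × 0.0445 = $99.62
Taxable wages = $2,238.64 − $99.62 = $2,139.02
Federal withholding: $2,139.02 × 0.1 = $213.90
City income tax: $2,139.02 × 0.0266 = $56.90
State income tax: $2,139.02 × 0.087 = $186.09
Social Security tax: $2,238.64 × 0.0594 = $132.98
SDI: $2,238.64 × 0.0109 = $24.40
Fitness reimbursement repayment: $29.16
Roth 401(k) contribution: $2,238.64 × 0.06 = $134.32
Total deductions = $99.62 + $213.90 + $56.90 + $186.09 + $132.98 + $24.40 + $29.16 + $134.32 = $877.37
Net pay = $2,238.64 − $877.37 = $1,361.27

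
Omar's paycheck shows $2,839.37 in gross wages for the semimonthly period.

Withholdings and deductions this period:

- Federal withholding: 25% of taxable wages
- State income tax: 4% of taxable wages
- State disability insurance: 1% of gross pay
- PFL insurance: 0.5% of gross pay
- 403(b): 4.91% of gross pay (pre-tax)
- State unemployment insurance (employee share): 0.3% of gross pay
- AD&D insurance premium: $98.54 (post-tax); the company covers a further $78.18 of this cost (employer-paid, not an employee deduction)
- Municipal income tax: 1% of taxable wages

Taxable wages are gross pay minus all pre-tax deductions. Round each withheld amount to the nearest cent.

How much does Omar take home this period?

$1,740.32

403(b): $2,839.37 × 0.0491 = $139.41
Taxable wages = $2,839.37 − $139.41 = $2,699.96
Federal withholding: $2,699.96 × 0.25 = $674.99
State income tax: $2,699.96 × 0.04 = $108.00
Municipal income tax: $2,699.96 × 0.01 = $27.00
State disability insurance: $2,839.37 × 0.01 = $28.39
State unemployment insurance (employee share): $2,839.37 × 0.003 = $8.52
PFL insurance: $2,839.37 × 0.005 = $14.20
AD&D insurance premium: $98.54
(Employer's $78.18 toward AD&D insurance premium is not withheld from the employee.)
Total deductions = $139.41 + $674.99 + $108.00 + $27.00 + $28.39 + $8.52 + $14.20 + $98.54 = $1,099.05
Net pay = $2,839.37 − $1,099.05 = $1,740.32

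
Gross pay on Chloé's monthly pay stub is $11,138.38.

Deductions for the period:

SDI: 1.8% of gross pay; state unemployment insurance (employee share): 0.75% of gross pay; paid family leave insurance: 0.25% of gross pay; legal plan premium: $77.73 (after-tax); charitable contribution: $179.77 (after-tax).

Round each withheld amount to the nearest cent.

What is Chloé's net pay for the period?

State unemployment insurance (employee share): $11,138.38 × 0.0075 = $83.54
Paid family leave insurance: $11,138.38 × 0.0025 = $27.85
SDI: $11,138.38 × 0.018 = $200.49
Charitable contribution: $179.77
Legal plan premium: $77.73
Total deductions = $83.54 + $27.85 + $200.49 + $179.77 + $77.73 = $569.38
Net pay = $11,138.38 − $569.38 = $10,569.00

$10,569.00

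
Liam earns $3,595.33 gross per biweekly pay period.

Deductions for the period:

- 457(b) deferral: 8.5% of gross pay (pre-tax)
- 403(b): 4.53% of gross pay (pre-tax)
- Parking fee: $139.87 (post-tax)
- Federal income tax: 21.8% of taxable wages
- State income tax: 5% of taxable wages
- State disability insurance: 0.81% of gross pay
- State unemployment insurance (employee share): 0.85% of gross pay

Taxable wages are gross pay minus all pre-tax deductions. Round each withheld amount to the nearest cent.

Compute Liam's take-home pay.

457(b) deferral: $3,595.33 × 0.085 = $305.60
403(b): $3,595.33 × 0.0453 = $162.87
Pre-tax total = $305.60 + $162.87 = $468.47
Taxable wages = $3,595.33 − $468.47 = $3,126.86
Federal income tax: $3,126.86 × 0.218 = $681.66
State income tax: $3,126.86 × 0.05 = $156.34
State disability insurance: $3,595.33 × 0.0081 = $29.12
State unemployment insurance (employee share): $3,595.33 × 0.0085 = $30.56
Parking fee: $139.87
Total deductions = $305.60 + $162.87 + $681.66 + $156.34 + $29.12 + $30.56 + $139.87 = $1,506.02
Net pay = $3,595.33 − $1,506.02 = $2,089.31

$2,089.31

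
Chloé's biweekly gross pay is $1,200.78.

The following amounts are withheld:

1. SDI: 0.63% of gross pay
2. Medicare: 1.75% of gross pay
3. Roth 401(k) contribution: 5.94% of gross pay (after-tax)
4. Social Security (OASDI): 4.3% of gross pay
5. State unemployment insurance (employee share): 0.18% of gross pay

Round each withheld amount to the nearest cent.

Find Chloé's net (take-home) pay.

$1,047.09

State unemployment insurance (employee share): $1,200.78 × 0.0018 = $2.16
Medicare: $1,200.78 × 0.0175 = $21.01
SDI: $1,200.78 × 0.0063 = $7.56
Social Security (OASDI): $1,200.78 × 0.043 = $51.63
Roth 401(k) contribution: $1,200.78 × 0.0594 = $71.33
Total deductions = $2.16 + $21.01 + $7.56 + $51.63 + $71.33 = $153.69
Net pay = $1,200.78 − $153.69 = $1,047.09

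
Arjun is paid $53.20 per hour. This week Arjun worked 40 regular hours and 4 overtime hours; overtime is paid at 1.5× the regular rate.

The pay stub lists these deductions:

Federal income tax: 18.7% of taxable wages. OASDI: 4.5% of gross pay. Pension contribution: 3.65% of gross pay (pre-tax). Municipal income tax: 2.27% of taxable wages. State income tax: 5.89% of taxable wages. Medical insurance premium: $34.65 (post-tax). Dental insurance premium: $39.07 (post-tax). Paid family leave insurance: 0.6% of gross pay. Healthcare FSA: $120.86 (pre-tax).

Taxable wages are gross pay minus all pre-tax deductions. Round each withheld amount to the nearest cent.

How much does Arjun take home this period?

Regular pay: 40 × $53.20 = $2,128.00
Overtime pay: 4 × $53.20 × 1.5 = $319.20
Gross pay = $2,128.00 + $319.20 = $2,447.20
Healthcare FSA: $120.86
Pension contribution: $2,447.20 × 0.0365 = $89.32
Pre-tax total = $120.86 + $89.32 = $210.18
Taxable wages = $2,447.20 − $210.18 = $2,237.02
Federal income tax: $2,237.02 × 0.187 = $418.32
Municipal income tax: $2,237.02 × 0.0227 = $50.78
State income tax: $2,237.02 × 0.0589 = $131.76
OASDI: $2,447.20 × 0.045 = $110.12
Paid family leave insurance: $2,447.20 × 0.006 = $14.68
Dental insurance premium: $39.07
Medical insurance premium: $34.65
Total deductions = $120.86 + $89.32 + $418.32 + $50.78 + $131.76 + $110.12 + $14.68 + $39.07 + $34.65 = $1,009.56
Net pay = $2,447.20 − $1,009.56 = $1,437.64

$1,437.64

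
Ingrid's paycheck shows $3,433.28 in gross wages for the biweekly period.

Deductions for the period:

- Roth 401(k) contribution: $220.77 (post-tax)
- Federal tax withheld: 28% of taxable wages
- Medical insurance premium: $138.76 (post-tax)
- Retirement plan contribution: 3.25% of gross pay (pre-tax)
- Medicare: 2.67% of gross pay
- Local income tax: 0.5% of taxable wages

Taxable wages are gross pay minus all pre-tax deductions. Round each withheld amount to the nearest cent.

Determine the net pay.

Retirement plan contribution: $3,433.28 × 0.0325 = $111.58
Taxable wages = $3,433.28 − $111.58 = $3,321.70
Local income tax: $3,321.70 × 0.005 = $16.61
Federal tax withheld: $3,321.70 × 0.28 = $930.08
Medicare: $3,433.28 × 0.0267 = $91.67
Roth 401(k) contribution: $220.77
Medical insurance premium: $138.76
Total deductions = $111.58 + $16.61 + $930.08 + $91.67 + $220.77 + $138.76 = $1,509.47
Net pay = $3,433.28 − $1,509.47 = $1,923.81

$1,923.81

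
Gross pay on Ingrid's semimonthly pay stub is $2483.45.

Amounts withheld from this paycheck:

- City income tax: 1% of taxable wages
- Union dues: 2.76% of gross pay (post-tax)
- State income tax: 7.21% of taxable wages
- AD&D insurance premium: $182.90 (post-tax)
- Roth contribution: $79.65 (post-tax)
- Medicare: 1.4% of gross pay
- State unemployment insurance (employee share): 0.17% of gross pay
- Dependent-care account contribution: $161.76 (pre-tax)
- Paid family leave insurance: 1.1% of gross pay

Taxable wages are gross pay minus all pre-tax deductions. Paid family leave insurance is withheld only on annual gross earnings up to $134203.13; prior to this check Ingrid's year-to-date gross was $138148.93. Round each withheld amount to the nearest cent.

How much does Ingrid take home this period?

Dependent-care account contribution: $161.76
Taxable wages = $2483.45 − $161.76 = $2321.69
City income tax: $2321.69 × 0.01 = $23.22
State income tax: $2321.69 × 0.0721 = $167.39
Paid family leave insurance: annual cap $134203.13 already reached (YTD $138148.93), so $0.00
State unemployment insurance (employee share): $2483.45 × 0.0017 = $4.22
Medicare: $2483.45 × 0.014 = $34.77
Roth contribution: $79.65
Union dues: $2483.45 × 0.0276 = $68.54
AD&D insurance premium: $182.90
Total deductions = $161.76 + $23.22 + $167.39 + $0.00 + $4.22 + $34.77 + $79.65 + $68.54 + $182.90 = $722.45
Net pay = $2483.45 − $722.45 = $1761.00

$1761.00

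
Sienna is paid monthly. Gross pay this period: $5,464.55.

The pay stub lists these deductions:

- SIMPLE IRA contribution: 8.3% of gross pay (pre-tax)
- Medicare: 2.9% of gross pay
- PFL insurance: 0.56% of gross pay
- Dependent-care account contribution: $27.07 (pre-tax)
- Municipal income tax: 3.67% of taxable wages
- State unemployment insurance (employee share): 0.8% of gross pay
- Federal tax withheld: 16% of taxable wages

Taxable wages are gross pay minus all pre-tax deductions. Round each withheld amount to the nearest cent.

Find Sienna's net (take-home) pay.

SIMPLE IRA contribution: $5,464.55 × 0.083 = $453.56
Dependent-care account contribution: $27.07
Pre-tax total = $453.56 + $27.07 = $480.63
Taxable wages = $5,464.55 − $480.63 = $4,983.92
Municipal income tax: $4,983.92 × 0.0367 = $182.91
Federal tax withheld: $4,983.92 × 0.16 = $797.43
PFL insurance: $5,464.55 × 0.0056 = $30.60
Medicare: $5,464.55 × 0.029 = $158.47
State unemployment insurance (employee share): $5,464.55 × 0.008 = $43.72
Total deductions = $453.56 + $27.07 + $182.91 + $797.43 + $30.60 + $158.47 + $43.72 = $1,693.76
Net pay = $5,464.55 − $1,693.76 = $3,770.79

$3,770.79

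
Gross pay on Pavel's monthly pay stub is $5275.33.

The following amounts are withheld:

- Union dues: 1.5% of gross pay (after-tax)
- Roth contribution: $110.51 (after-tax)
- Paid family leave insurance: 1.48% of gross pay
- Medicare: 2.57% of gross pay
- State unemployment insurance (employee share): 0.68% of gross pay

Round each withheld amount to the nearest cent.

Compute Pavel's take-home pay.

$4836.17

Paid family leave insurance: $5275.33 × 0.0148 = $78.07
State unemployment insurance (employee share): $5275.33 × 0.0068 = $35.87
Medicare: $5275.33 × 0.0257 = $135.58
Union dues: $5275.33 × 0.015 = $79.13
Roth contribution: $110.51
Total deductions = $78.07 + $35.87 + $135.58 + $79.13 + $110.51 = $439.16
Net pay = $5275.33 − $439.16 = $4836.17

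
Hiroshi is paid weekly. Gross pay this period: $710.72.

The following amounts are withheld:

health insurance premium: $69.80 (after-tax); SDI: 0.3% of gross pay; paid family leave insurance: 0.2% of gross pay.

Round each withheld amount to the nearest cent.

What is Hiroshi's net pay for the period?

$637.37

SDI: $710.72 × 0.003 = $2.13
Paid family leave insurance: $710.72 × 0.002 = $1.42
Health insurance premium: $69.80
Total deductions = $2.13 + $1.42 + $69.80 = $73.35
Net pay = $710.72 − $73.35 = $637.37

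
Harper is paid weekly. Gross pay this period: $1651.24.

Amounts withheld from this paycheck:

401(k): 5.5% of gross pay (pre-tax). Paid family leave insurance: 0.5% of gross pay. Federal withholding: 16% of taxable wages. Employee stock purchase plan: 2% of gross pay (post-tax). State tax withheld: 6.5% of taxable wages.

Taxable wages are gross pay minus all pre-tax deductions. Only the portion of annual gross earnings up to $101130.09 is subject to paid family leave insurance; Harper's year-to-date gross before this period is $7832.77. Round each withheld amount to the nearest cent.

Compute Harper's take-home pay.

$1168.04

401(k): $1651.24 × 0.055 = $90.82
Taxable wages = $1651.24 − $90.82 = $1560.42
Federal withholding: $1560.42 × 0.16 = $249.67
State tax withheld: $1560.42 × 0.065 = $101.43
Paid family leave insurance: cap not yet reached, full $1651.24 is subject → $1651.24 × 0.005 = $8.26
Employee stock purchase plan: $1651.24 × 0.02 = $33.02
Total deductions = $90.82 + $249.67 + $101.43 + $8.26 + $33.02 = $483.20
Net pay = $1651.24 − $483.20 = $1168.04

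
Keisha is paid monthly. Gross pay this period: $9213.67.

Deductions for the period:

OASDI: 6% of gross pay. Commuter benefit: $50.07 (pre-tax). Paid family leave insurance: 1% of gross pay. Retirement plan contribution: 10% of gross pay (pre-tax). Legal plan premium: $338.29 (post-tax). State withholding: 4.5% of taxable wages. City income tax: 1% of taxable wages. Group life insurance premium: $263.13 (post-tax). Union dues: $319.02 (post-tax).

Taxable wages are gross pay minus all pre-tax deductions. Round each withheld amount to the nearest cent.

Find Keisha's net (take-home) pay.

$6223.51

Commuter benefit: $50.07
Retirement plan contribution: $9213.67 × 0.1 = $921.37
Pre-tax total = $50.07 + $921.37 = $971.44
Taxable wages = $9213.67 − $971.44 = $8242.23
State withholding: $8242.23 × 0.045 = $370.90
City income tax: $8242.23 × 0.01 = $82.42
Paid family leave insurance: $9213.67 × 0.01 = $92.14
OASDI: $9213.67 × 0.06 = $552.82
Group life insurance premium: $263.13
Legal plan premium: $338.29
Union dues: $319.02
Total deductions = $50.07 + $921.37 + $370.90 + $82.42 + $92.14 + $552.82 + $263.13 + $338.29 + $319.02 = $2990.16
Net pay = $9213.67 − $2990.16 = $6223.51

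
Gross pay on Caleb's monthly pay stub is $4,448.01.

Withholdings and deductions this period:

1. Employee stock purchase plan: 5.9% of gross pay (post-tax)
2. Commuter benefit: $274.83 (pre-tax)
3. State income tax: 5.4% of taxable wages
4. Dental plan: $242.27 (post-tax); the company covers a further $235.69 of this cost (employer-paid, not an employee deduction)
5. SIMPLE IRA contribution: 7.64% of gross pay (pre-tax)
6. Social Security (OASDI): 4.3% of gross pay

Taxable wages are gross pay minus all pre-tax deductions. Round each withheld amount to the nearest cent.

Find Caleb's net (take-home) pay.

$2,930.39

Commuter benefit: $274.83
SIMPLE IRA contribution: $4,448.01 × 0.0764 = $339.83
Pre-tax total = $274.83 + $339.83 = $614.66
Taxable wages = $4,448.01 − $614.66 = $3,833.35
State income tax: $3,833.35 × 0.054 = $207.00
Social Security (OASDI): $4,448.01 × 0.043 = $191.26
Employee stock purchase plan: $4,448.01 × 0.059 = $262.43
Dental plan: $242.27
(Employer's $235.69 toward dental plan is not withheld from the employee.)
Total deductions = $274.83 + $339.83 + $207.00 + $191.26 + $262.43 + $242.27 = $1,517.62
Net pay = $4,448.01 − $1,517.62 = $2,930.39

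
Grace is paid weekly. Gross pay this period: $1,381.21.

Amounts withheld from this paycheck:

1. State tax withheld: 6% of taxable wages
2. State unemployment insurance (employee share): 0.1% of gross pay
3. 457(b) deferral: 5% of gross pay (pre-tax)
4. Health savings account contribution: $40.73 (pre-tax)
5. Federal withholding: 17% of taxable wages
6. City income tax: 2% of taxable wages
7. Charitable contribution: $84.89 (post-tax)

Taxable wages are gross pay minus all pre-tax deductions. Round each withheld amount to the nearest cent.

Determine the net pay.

$867.29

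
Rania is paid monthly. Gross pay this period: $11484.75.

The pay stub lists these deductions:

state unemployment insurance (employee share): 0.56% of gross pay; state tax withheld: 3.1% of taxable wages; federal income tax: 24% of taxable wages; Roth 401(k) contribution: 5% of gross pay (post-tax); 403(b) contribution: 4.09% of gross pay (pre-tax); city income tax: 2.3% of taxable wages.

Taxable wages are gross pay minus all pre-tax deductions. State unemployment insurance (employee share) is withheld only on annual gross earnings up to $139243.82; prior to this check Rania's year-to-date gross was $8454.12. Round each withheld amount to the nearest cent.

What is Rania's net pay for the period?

403(b) contribution: $11484.75 × 0.0409 = $469.73
Taxable wages = $11484.75 − $469.73 = $11015.02
Federal income tax: $11015.02 × 0.24 = $2643.60
State tax withheld: $11015.02 × 0.031 = $341.47
City income tax: $11015.02 × 0.023 = $253.35
State unemployment insurance (employee share): cap not yet reached, full $11484.75 is subject → $11484.75 × 0.0056 = $64.31
Roth 401(k) contribution: $11484.75 × 0.05 = $574.24
Total deductions = $469.73 + $2643.60 + $341.47 + $253.35 + $64.31 + $574.24 = $4346.70
Net pay = $11484.75 − $4346.70 = $7138.05

$7138.05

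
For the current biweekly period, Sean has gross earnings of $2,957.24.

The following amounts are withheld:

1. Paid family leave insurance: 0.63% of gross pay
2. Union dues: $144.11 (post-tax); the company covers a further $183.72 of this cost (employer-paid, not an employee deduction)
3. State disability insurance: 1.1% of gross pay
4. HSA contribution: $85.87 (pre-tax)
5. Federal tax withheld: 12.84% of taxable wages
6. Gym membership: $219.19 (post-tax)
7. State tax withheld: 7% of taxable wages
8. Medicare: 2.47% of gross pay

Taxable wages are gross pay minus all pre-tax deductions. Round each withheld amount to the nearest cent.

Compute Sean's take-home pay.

HSA contribution: $85.87
Taxable wages = $2,957.24 − $85.87 = $2,871.37
State tax withheld: $2,871.37 × 0.07 = $201.00
Federal tax withheld: $2,871.37 × 0.1284 = $368.68
Paid family leave insurance: $2,957.24 × 0.0063 = $18.63
Medicare: $2,957.24 × 0.0247 = $73.04
State disability insurance: $2,957.24 × 0.011 = $32.53
Gym membership: $219.19
Union dues: $144.11
(Employer's $183.72 toward union dues is not withheld from the employee.)
Total deductions = $85.87 + $201.00 + $368.68 + $18.63 + $73.04 + $32.53 + $219.19 + $144.11 = $1,143.05
Net pay = $2,957.24 − $1,143.05 = $1,814.19

$1,814.19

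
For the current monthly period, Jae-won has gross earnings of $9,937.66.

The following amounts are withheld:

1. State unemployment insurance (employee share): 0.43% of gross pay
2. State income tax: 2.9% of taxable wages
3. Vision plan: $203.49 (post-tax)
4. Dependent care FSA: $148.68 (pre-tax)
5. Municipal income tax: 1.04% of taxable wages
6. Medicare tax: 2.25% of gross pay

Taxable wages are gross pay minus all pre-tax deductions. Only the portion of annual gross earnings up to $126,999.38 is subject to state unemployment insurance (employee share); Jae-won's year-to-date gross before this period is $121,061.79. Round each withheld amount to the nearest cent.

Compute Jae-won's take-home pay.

$8,950.67

Dependent care FSA: $148.68
Taxable wages = $9,937.66 − $148.68 = $9,788.98
Municipal income tax: $9,788.98 × 0.0104 = $101.81
State income tax: $9,788.98 × 0.029 = $283.88
State unemployment insurance (employee share): only $126,999.38 − $121,061.79 = $5,937.59 of this check is subject → $5,937.59 × 0.0043 = $25.53
Medicare tax: $9,937.66 × 0.0225 = $223.60
Vision plan: $203.49
Total deductions = $148.68 + $101.81 + $283.88 + $25.53 + $223.60 + $203.49 = $986.99
Net pay = $9,937.66 − $986.99 = $8,950.67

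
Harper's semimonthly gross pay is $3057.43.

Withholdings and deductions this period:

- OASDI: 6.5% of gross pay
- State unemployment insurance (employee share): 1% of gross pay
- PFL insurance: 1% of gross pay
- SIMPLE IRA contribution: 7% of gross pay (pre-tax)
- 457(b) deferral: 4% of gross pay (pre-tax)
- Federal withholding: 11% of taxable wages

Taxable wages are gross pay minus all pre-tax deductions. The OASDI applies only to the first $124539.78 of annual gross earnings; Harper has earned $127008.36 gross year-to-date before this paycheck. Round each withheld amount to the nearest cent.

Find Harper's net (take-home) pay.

$2360.65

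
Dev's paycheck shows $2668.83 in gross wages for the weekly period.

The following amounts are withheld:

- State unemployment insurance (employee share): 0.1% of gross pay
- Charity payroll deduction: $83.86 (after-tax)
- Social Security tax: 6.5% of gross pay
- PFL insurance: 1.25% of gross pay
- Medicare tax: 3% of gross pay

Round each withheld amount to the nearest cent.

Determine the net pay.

Medicare tax: $2668.83 × 0.03 = $80.06
Social Security tax: $2668.83 × 0.065 = $173.47
State unemployment insurance (employee share): $2668.83 × 0.001 = $2.67
PFL insurance: $2668.83 × 0.0125 = $33.36
Charity payroll deduction: $83.86
Total deductions = $80.06 + $173.47 + $2.67 + $33.36 + $83.86 = $373.42
Net pay = $2668.83 − $373.42 = $2295.41

$2295.41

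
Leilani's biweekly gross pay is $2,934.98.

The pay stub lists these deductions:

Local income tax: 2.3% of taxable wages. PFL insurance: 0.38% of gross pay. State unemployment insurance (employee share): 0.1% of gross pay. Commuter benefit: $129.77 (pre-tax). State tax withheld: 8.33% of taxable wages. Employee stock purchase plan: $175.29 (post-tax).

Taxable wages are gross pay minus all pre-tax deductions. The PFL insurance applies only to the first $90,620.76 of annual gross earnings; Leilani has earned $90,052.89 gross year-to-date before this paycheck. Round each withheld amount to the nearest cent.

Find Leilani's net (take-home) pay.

$2,326.64

Commuter benefit: $129.77
Taxable wages = $2,934.98 − $129.77 = $2,805.21
Local income tax: $2,805.21 × 0.023 = $64.52
State tax withheld: $2,805.21 × 0.0833 = $233.67
PFL insurance: only $90,620.76 − $90,052.89 = $567.87 of this check is subject → $567.87 × 0.0038 = $2.16
State unemployment insurance (employee share): $2,934.98 × 0.001 = $2.93
Employee stock purchase plan: $175.29
Total deductions = $129.77 + $64.52 + $233.67 + $2.16 + $2.93 + $175.29 = $608.34
Net pay = $2,934.98 − $608.34 = $2,326.64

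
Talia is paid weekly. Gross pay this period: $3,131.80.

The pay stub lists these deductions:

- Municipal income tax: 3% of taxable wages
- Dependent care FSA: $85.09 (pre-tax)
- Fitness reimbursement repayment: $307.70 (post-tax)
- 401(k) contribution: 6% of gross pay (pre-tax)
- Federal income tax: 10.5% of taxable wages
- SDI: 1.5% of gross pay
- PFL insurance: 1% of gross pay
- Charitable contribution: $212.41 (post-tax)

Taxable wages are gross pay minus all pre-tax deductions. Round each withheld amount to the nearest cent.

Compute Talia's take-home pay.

$1,874.46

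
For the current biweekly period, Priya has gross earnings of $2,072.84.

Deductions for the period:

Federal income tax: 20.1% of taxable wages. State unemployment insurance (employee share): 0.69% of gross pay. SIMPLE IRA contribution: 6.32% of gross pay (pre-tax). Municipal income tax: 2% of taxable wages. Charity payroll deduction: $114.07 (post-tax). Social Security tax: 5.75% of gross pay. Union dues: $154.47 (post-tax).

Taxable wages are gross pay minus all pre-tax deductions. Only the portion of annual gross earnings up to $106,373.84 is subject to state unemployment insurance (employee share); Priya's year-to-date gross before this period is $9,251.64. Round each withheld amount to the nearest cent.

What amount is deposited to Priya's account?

SIMPLE IRA contribution: $2,072.84 × 0.0632 = $131.00
Taxable wages = $2,072.84 − $131.00 = $1,941.84
Municipal income tax: $1,941.84 × 0.02 = $38.84
Federal income tax: $1,941.84 × 0.201 = $390.31
State unemployment insurance (employee share): cap not yet reached, full $2,072.84 is subject → $2,072.84 × 0.0069 = $14.30
Social Security tax: $2,072.84 × 0.0575 = $119.19
Union dues: $154.47
Charity payroll deduction: $114.07
Total deductions = $131.00 + $38.84 + $390.31 + $14.30 + $119.19 + $154.47 + $114.07 = $962.18
Net pay = $2,072.84 − $962.18 = $1,110.66

$1,110.66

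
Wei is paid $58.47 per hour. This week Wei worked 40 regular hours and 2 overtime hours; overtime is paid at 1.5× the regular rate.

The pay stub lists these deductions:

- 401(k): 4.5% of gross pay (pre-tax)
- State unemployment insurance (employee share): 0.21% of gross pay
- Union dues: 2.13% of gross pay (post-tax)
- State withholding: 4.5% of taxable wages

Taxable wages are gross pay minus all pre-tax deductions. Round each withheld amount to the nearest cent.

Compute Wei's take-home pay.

$2,234.19

Regular pay: 40 × $58.47 = $2,338.80
Overtime pay: 2 × $58.47 × 1.5 = $175.41
Gross pay = $2,338.80 + $175.41 = $2,514.21
401(k): $2,514.21 × 0.045 = $113.14
Taxable wages = $2,514.21 − $113.14 = $2,401.07
State withholding: $2,401.07 × 0.045 = $108.05
State unemployment insurance (employee share): $2,514.21 × 0.0021 = $5.28
Union dues: $2,514.21 × 0.0213 = $53.55
Total deductions = $113.14 + $108.05 + $5.28 + $53.55 = $280.02
Net pay = $2,514.21 − $280.02 = $2,234.19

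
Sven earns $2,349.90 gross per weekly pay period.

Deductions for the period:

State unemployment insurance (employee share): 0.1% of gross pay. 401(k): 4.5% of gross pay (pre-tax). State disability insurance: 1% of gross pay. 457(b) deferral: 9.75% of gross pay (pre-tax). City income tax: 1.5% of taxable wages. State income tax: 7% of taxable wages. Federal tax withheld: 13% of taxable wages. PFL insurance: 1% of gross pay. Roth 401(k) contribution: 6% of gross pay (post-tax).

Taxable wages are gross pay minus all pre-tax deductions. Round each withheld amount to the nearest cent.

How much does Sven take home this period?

$1,391.46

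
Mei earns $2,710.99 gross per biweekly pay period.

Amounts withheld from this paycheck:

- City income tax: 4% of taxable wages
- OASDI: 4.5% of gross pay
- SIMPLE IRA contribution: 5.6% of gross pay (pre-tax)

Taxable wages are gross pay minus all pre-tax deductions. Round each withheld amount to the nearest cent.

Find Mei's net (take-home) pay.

$2,334.81

SIMPLE IRA contribution: $2,710.99 × 0.056 = $151.82
Taxable wages = $2,710.99 − $151.82 = $2,559.17
City income tax: $2,559.17 × 0.04 = $102.37
OASDI: $2,710.99 × 0.045 = $121.99
Total deductions = $151.82 + $102.37 + $121.99 = $376.18
Net pay = $2,710.99 − $376.18 = $2,334.81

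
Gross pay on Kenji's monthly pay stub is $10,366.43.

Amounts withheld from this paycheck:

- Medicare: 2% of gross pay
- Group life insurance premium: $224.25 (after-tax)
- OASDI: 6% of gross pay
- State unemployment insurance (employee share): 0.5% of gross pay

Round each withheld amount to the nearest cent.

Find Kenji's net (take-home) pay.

$9,261.03

OASDI: $10,366.43 × 0.06 = $621.99
Medicare: $10,366.43 × 0.02 = $207.33
State unemployment insurance (employee share): $10,366.43 × 0.005 = $51.83
Group life insurance premium: $224.25
Total deductions = $621.99 + $207.33 + $51.83 + $224.25 = $1,105.40
Net pay = $10,366.43 − $1,105.40 = $9,261.03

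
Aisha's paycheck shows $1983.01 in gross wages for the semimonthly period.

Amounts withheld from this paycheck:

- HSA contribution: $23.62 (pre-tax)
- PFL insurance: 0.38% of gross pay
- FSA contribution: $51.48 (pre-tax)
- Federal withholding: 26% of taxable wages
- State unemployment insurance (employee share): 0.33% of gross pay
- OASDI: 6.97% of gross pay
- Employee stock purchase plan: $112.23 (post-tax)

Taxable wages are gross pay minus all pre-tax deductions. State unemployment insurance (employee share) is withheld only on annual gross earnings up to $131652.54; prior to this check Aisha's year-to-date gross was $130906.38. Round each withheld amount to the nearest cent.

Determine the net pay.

FSA contribution: $51.48
HSA contribution: $23.62
Pre-tax total = $51.48 + $23.62 = $75.10
Taxable wages = $1983.01 − $75.10 = $1907.91
Federal withholding: $1907.91 × 0.26 = $496.06
OASDI: $1983.01 × 0.0697 = $138.22
State unemployment insurance (employee share): only $131652.54 − $130906.38 = $746.16 of this check is subject → $746.16 × 0.0033 = $2.46
PFL insurance: $1983.01 × 0.0038 = $7.54
Employee stock purchase plan: $112.23
Total deductions = $51.48 + $23.62 + $496.06 + $138.22 + $2.46 + $7.54 + $112.23 = $831.61
Net pay = $1983.01 − $831.61 = $1151.40

$1151.40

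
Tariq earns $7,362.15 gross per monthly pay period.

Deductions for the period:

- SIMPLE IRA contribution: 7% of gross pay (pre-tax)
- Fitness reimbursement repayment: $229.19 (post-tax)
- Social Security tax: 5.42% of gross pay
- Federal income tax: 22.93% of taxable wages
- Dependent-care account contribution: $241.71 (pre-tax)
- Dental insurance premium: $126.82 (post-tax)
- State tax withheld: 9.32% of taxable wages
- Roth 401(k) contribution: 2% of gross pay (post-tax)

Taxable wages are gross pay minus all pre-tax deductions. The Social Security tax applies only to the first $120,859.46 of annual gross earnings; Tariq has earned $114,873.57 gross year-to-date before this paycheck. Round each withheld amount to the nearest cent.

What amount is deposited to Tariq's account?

$3,647.26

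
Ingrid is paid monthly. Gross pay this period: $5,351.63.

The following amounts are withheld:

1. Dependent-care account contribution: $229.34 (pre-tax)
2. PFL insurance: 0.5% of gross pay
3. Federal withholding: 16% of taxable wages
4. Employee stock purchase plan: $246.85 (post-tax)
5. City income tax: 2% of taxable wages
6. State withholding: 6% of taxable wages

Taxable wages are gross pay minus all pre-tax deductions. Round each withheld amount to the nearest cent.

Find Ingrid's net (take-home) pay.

$3,619.32

Dependent-care account contribution: $229.34
Taxable wages = $5,351.63 − $229.34 = $5,122.29
Federal withholding: $5,122.29 × 0.16 = $819.57
City income tax: $5,122.29 × 0.02 = $102.45
State withholding: $5,122.29 × 0.06 = $307.34
PFL insurance: $5,351.63 × 0.005 = $26.76
Employee stock purchase plan: $246.85
Total deductions = $229.34 + $819.57 + $102.45 + $307.34 + $26.76 + $246.85 = $1,732.31
Net pay = $5,351.63 − $1,732.31 = $3,619.32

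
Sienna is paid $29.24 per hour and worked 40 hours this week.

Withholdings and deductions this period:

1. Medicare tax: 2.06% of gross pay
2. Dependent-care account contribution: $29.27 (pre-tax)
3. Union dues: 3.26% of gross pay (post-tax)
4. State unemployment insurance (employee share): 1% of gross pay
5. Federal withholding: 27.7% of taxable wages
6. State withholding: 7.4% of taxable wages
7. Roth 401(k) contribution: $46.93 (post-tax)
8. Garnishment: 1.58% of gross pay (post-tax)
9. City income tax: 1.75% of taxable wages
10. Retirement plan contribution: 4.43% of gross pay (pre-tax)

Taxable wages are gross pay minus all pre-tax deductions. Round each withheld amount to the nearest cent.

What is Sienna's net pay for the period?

Gross pay: 40 × $29.24 = $1169.60
Retirement plan contribution: $1169.60 × 0.0443 = $51.81
Dependent-care account contribution: $29.27
Pre-tax total = $51.81 + $29.27 = $81.08
Taxable wages = $1169.60 − $81.08 = $1088.52
City income tax: $1088.52 × 0.0175 = $19.05
Federal withholding: $1088.52 × 0.277 = $301.52
State withholding: $1088.52 × 0.074 = $80.55
Medicare tax: $1169.60 × 0.0206 = $24.09
State unemployment insurance (employee share): $1169.60 × 0.01 = $11.70
Garnishment: $1169.60 × 0.0158 = $18.48
Roth 401(k) contribution: $46.93
Union dues: $1169.60 × 0.0326 = $38.13
Total deductions = $51.81 + $29.27 + $19.05 + $301.52 + $80.55 + $24.09 + $11.70 + $18.48 + $46.93 + $38.13 = $621.53
Net pay = $1169.60 − $621.53 = $548.07

$548.07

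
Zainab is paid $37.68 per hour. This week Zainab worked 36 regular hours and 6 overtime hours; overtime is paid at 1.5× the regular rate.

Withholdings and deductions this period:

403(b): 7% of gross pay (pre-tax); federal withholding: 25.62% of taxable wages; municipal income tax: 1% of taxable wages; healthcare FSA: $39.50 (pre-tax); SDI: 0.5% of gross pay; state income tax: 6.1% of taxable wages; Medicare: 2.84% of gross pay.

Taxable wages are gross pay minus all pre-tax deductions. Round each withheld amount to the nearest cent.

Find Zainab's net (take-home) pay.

Regular pay: 36 × $37.68 = $1,356.48
Overtime pay: 6 × $37.68 × 1.5 = $339.12
Gross pay = $1,356.48 + $339.12 = $1,695.60
403(b): $1,695.60 × 0.07 = $118.69
Healthcare FSA: $39.50
Pre-tax total = $118.69 + $39.50 = $158.19
Taxable wages = $1,695.60 − $158.19 = $1,537.41
Federal withholding: $1,537.41 × 0.2562 = $393.88
Municipal income tax: $1,537.41 × 0.01 = $15.37
State income tax: $1,537.41 × 0.061 = $93.78
SDI: $1,695.60 × 0.005 = $8.48
Medicare: $1,695.60 × 0.0284 = $48.16
Total deductions = $118.69 + $39.50 + $393.88 + $15.37 + $93.78 + $8.48 + $48.16 = $717.86
Net pay = $1,695.60 − $717.86 = $977.74

$977.74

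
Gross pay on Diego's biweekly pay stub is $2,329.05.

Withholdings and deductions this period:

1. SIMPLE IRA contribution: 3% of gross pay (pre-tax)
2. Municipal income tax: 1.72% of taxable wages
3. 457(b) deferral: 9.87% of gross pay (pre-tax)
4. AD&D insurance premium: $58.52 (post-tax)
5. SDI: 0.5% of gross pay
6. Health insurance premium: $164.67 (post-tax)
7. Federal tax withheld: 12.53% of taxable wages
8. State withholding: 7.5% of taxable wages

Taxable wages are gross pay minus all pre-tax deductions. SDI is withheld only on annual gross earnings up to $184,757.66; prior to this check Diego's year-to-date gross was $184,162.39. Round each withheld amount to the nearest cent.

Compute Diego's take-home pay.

SIMPLE IRA contribution: $2,329.05 × 0.03 = $69.87
457(b) deferral: $2,329.05 × 0.0987 = $229.88
Pre-tax total = $69.87 + $229.88 = $299.75
Taxable wages = $2,329.05 − $299.75 = $2,029.30
Federal tax withheld: $2,029.30 × 0.1253 = $254.27
State withholding: $2,029.30 × 0.075 = $152.20
Municipal income tax: $2,029.30 × 0.0172 = $34.90
SDI: only $184,757.66 − $184,162.39 = $595.27 of this check is subject → $595.27 × 0.005 = $2.98
AD&D insurance premium: $58.52
Health insurance premium: $164.67
Total deductions = $69.87 + $229.88 + $254.27 + $152.20 + $34.90 + $2.98 + $58.52 + $164.67 = $967.29
Net pay = $2,329.05 − $967.29 = $1,361.76

$1,361.76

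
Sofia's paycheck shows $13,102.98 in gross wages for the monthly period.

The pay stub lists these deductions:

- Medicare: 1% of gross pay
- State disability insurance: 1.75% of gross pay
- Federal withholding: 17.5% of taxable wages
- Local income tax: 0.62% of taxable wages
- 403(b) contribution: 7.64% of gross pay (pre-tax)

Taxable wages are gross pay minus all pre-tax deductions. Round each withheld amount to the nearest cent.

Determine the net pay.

$9,548.72

403(b) contribution: $13,102.98 × 0.0764 = $1,001.07
Taxable wages = $13,102.98 − $1,001.07 = $12,101.91
Local income tax: $12,101.91 × 0.0062 = $75.03
Federal withholding: $12,101.91 × 0.175 = $2,117.83
State disability insurance: $13,102.98 × 0.0175 = $229.30
Medicare: $13,102.98 × 0.01 = $131.03
Total deductions = $1,001.07 + $75.03 + $2,117.83 + $229.30 + $131.03 = $3,554.26
Net pay = $13,102.98 − $3,554.26 = $9,548.72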